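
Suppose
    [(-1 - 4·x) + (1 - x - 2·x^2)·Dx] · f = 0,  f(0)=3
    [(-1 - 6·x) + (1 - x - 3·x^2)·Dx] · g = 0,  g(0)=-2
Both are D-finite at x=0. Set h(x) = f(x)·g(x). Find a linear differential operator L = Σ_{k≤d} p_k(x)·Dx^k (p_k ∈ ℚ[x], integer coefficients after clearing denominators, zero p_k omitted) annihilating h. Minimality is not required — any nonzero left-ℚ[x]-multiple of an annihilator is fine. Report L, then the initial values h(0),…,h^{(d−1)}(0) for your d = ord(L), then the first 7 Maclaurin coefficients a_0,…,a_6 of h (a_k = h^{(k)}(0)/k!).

L = (-2 - 8·x + 15·x^2 + 24·x^3) + (1 - 2·x - 4·x^2 + 5·x^3 + 6·x^4)·Dx  (order 1).
h: a_k = -6, -12, -48, -114, -324, -792, -2022, …
ICs: h(0) = -6.

f: a_k = 3, 3, 9, 15, 33, 63, 129, …
g: a_k = -2, -2, -8, -14, -38, -80, -194, …
L₀ := L_f ⊗_s L_g (sym. prod.), ord ≤ 1.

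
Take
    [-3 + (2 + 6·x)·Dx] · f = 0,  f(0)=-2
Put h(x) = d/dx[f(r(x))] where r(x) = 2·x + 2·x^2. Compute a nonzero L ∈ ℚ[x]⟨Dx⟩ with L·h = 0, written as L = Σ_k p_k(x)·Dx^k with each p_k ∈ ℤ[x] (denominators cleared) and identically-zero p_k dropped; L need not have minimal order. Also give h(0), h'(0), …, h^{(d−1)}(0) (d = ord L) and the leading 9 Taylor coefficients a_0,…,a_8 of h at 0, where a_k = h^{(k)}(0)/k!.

f: a_k = -2, -3, 9/4, -27/8, 405/64, -1701/128, 15309/512, -72171/1024, 2814669/16384, …
f∘r: x↦r, Dx↦Dx/r' in L_f ⇒ L₀.
Differentiate: ansatz ord ≤ ord L₀ ⇒ L.
L = -1 + (-1 - 8·x - 18·x^2 - 12·x^3)·Dx  (order 1).
h: a_k = -6, 6, -27, 117, -2025/4, 8829/4, -77679/8, 344493/8, -12306249/64, …
ICs: h(0) = -6.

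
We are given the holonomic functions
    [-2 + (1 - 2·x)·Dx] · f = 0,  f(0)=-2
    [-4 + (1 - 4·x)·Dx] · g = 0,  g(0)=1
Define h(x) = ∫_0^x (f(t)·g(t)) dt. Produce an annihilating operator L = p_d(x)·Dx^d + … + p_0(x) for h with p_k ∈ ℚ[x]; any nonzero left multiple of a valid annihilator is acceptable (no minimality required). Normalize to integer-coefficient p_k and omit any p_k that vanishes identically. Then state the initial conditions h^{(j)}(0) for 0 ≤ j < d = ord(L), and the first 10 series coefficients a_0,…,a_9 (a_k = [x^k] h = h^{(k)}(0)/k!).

L = (-6 + 16·x)·Dx + (1 - 6·x + 8·x^2)·Dx^2  (order 2).
h: a_k = 0, -2, -6, -56/3, -60, -992/5, -672, -16256/7, -8160, -261632/9, …
ICs: h(0) = 0, h′(0) = -2.

f: a_k = -2, -4, -8, -16, -32, -64, -128, -256, -512, -1024, …
g: a_k = 1, 4, 16, 64, 256, 1024, 4096, 16384, 65536, 262144, …
f·g: L₀ = L_f ⊗_s L_g, ord ≤ 1·1.
h=∫h₀ ⇒ L = L₀·Dx.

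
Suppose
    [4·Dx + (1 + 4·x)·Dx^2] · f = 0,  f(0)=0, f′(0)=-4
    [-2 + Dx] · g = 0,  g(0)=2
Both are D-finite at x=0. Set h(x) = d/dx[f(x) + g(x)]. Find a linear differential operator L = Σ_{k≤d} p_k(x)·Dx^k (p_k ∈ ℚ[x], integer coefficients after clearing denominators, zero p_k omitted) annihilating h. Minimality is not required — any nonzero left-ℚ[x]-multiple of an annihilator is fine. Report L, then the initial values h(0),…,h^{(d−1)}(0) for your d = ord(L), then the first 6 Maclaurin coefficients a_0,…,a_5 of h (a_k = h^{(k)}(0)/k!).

f: a_k = 0, -4, 8, -64/3, 64, -1024/5, …
g: a_k = 2, 4, 4, 8/3, 4/3, 8/15, …
Sum ⇒ L₀ = lclm(L_f,L_g) in ℚ(x)⟨Dx⟩.
Differentiate: ansatz ord ≤ ord L₀ ⇒ L.
L = (-40 - 32·x) + (14 - 16·x - 32·x^2)·Dx + (3 + 16·x + 16·x^2)·Dx^2  (order 2).
h: a_k = 0, 24, -56, 784/3, -3064/3, 61456/15, …
ICs: h(0) = 0, h′(0) = 24.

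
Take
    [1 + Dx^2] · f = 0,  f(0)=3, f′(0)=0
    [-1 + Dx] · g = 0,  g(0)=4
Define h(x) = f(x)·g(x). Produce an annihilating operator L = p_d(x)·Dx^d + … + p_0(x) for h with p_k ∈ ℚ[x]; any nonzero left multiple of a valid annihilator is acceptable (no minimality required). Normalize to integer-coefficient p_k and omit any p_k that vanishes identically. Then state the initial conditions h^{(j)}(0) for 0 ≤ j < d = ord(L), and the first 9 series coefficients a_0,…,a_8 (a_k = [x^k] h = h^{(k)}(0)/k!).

L = 2 - 2·Dx + Dx^2  (order 2).
h: a_k = 12, 12, 0, -4, -2, -2/5, 0, 2/105, 1/210, …
ICs: h(0) = 12, h′(0) = 12.

f: a_k = 3, 0, -3/2, 0, 1/8, 0, -1/240, 0, 1/13440, …
g: a_k = 4, 4, 2, 2/3, 1/6, 1/30, 1/180, 1/1260, 1/10080, …
L₀ := L_f ⊗_s L_g (sym. prod.), ord ≤ 2.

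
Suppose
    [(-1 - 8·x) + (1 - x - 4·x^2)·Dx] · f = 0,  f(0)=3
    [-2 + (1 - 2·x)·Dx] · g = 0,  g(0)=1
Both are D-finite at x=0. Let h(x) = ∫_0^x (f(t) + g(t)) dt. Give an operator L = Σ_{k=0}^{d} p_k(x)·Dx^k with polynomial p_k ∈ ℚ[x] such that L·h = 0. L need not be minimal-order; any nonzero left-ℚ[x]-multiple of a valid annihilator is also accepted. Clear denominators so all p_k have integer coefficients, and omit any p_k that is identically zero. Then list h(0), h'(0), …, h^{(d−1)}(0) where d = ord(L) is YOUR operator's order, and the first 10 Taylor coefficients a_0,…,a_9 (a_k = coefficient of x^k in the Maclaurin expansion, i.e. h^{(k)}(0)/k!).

L = (12 - 48·x + 192·x^2 - 128·x^3)·Dx + (-2 - 96·x^2 + 352·x^3 - 256·x^4)·Dx^2 + (-1 + 11·x - 30·x^2 + 80·x^4 - 64·x^5)·Dx^3  (order 3).
h: a_k = 0, 4, 5/2, 19/3, 35/4, 103/5, 227/6, 607/7, 1451/8, 3751/9, …
ICs: h(0) = 0, h′(0) = 4, h′′(0) = 5.

f: a_k = 3, 3, 15, 27, 87, 195, 543, 1323, 3495, 8787, …
g: a_k = 1, 2, 4, 8, 16, 32, 64, 128, 256, 512, …
Sum ⇒ L₀ = lclm(L_f,L_g) in ℚ(x)⟨Dx⟩.
Integrate: L := L₀·Dx.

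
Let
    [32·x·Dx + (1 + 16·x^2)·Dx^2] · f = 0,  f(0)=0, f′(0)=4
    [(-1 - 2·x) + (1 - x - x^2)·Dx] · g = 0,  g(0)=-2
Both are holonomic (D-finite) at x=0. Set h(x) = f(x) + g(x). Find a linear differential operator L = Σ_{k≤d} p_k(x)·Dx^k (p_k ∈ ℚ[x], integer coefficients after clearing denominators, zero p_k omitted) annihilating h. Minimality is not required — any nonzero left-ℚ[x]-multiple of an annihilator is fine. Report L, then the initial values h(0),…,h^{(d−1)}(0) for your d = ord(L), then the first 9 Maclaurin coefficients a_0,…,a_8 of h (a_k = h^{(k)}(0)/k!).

L = (64 - 256·x - 3904·x^2 - 6912·x^3 - 9696·x^4 - 1536·x^6)·Dx + (-25 - 24·x + 542·x^2 - 780·x^3 - 6800·x^4 - 6560·x^5 - 768·x^6 - 1536·x^7)·Dx^2 + (2 + 17·x + 62·x^2 + 202·x^3 + 445·x^4 - 1136·x^5 - 576·x^6 - 256·x^7 - 256·x^8)·Dx^3  (order 3).
h: a_k = -2, 2, -4, -82/3, -10, 944/5, -26, -16678/7, -68, …
ICs: h(0) = -2, h′(0) = 2, h′′(0) = -8.

f: a_k = 0, 4, 0, -64/3, 0, 1024/5, 0, -16384/7, 0, …
g: a_k = -2, -2, -4, -6, -10, -16, -26, -42, -68, …
L₀ := lclm(L_f,L_g); ord L₀ ≤ 2+1.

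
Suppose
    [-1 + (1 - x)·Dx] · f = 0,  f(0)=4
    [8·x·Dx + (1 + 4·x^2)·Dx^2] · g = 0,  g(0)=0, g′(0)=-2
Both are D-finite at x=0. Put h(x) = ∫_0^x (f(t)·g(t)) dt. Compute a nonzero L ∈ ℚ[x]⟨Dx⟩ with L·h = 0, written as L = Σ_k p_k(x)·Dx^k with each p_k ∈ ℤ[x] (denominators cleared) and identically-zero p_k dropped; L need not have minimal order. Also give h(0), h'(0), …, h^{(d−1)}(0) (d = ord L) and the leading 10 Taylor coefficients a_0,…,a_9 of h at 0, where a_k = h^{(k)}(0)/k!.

L = 8·x·Dx + (2 - 8·x + 16·x^2)·Dx^2 + (-1 + x - 4·x^2 + 4·x^3)·Dx^3  (order 3).
h: a_k = 0, 0, -4, -8/3, 2/3, 8/15, -172/45, -344/105, 659/105, 5272/945, …
ICs: h(0) = 0, h′(0) = 0, h′′(0) = -8.

f: a_k = 4, 4, 4, 4, 4, 4, 4, 4, 4, 4, …
g: a_k = 0, -2, 0, 8/3, 0, -32/5, 0, 128/7, 0, -512/9, …
Sym-product of L_f,L_g gives L₀ (≤ ord 2).
∫: right-multiply L₀ by Dx.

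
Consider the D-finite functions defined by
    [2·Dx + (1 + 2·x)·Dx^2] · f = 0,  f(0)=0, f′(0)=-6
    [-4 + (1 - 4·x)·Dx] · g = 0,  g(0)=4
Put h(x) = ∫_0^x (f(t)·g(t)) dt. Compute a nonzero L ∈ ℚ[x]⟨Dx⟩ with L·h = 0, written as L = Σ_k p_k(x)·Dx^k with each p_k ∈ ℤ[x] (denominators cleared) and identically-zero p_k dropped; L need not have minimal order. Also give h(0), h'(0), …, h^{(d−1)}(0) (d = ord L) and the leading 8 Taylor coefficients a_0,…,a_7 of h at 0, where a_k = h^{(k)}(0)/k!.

L = 8·Dx + (6 + 24·x)·Dx^2 + (-1 + 2·x + 8·x^2)·Dx^3  (order 3).
h: a_k = 0, 0, -12, -24, -80, -1232/5, -12512/15, -14208/5, …
ICs: h(0) = 0, h′(0) = 0, h′′(0) = -24.

f: a_k = 0, -6, 6, -8, 12, -96/5, 32, -384/7, …
g: a_k = 4, 16, 64, 256, 1024, 4096, 16384, 65536, …
L₀ := L_f ⊗_s L_g (sym. prod.), ord ≤ 2.
h=∫₀ˣh₀: take L = L₀·Dx.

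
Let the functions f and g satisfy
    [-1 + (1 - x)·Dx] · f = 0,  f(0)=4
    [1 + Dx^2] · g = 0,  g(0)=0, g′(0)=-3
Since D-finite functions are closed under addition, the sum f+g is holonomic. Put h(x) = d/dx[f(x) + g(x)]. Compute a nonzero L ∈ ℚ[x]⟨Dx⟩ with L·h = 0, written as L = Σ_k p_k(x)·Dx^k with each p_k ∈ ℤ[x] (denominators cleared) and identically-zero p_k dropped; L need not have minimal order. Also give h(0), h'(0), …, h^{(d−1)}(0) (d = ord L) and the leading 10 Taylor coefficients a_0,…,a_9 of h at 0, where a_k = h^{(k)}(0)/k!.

f: a_k = 4, 4, 4, 4, 4, 4, 4, 4, 4, 4, …
g: a_k = 0, -3, 0, 1/2, 0, -1/40, 0, 1/1680, 0, -1/120960, …
h₀=f+g: left-lcm gives L₀, ord ≤ 3.
Derive L from L₀ (diff closure).
L = (26 - 4·x + 2·x^2) + (-7 + 9·x - 3·x^2 + x^3)·Dx + (26 - 4·x + 2·x^2)·Dx^2 + (-7 + 9·x - 3·x^2 + x^3)·Dx^3  (order 3).
h: a_k = 1, 8, 27/2, 16, 159/8, 24, 6721/240, 32, 483839/13440, 40, …
ICs: h(0) = 1, h′(0) = 8, h′′(0) = 27.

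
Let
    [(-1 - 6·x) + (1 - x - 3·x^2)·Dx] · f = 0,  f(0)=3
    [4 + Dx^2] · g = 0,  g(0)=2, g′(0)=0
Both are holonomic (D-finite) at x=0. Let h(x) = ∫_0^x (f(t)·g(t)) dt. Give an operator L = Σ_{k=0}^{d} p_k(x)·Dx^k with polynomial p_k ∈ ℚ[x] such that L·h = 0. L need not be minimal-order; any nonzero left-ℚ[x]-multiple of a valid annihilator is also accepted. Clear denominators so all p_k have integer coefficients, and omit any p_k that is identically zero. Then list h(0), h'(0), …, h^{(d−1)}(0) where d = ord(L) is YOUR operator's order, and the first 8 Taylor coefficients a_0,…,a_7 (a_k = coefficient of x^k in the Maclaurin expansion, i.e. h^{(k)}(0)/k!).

L = (2 + 4·x + 12·x^2)·Dx + (2 + 12·x)·Dx^2 + (-1 + x + 3·x^2)·Dx^3  (order 3).
h: a_k = 0, 6, 3, 4, 15/2, 14, 80/3, 5542/105, …
ICs: h(0) = 0, h′(0) = 6, h′′(0) = 6.

f: a_k = 3, 3, 12, 21, 57, 120, 291, 651, …
g: a_k = 2, 0, -4, 0, 4/3, 0, -8/45, 0, …
h₀=f·g: eliminate ⇒ L₀, order ≤ 1·2.
h=∫h₀ ⇒ L = L₀·Dx.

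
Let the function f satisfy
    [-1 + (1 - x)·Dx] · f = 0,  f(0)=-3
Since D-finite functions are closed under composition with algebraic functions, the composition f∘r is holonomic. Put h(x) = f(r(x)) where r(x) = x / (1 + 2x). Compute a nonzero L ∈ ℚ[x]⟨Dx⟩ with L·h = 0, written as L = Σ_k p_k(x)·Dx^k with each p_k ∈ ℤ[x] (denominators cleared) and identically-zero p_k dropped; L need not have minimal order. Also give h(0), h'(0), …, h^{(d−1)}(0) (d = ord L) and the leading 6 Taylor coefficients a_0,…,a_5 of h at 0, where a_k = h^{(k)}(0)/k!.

L = -1 + (1 + 3·x + 2·x^2)·Dx  (order 1).
h: a_k = -3, -3, 3, -3, 3, -3, …
ICs: h(0) = -3.

f: a_k = -3, -3, -3, -3, -3, -3, …
L₀ from L_f via x↦r, Dx↦r'^{-1}Dx.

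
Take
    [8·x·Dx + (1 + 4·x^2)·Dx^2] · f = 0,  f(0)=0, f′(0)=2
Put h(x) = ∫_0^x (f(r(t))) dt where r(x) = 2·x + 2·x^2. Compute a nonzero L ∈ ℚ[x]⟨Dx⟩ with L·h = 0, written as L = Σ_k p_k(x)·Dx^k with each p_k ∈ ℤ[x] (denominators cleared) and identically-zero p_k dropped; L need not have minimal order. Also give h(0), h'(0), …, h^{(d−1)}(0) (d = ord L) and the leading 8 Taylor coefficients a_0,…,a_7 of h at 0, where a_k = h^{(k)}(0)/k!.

f: a_k = 0, 2, 0, -8/3, 0, 32/5, 0, -128/7, …
Change of var in L_f (x↦r) gives L₀.
h=∫₀ˣh₀: take L = L₀·Dx.
L = (-2 + 32·x + 128·x^2 + 192·x^3 + 96·x^4)·Dx^2 + (1 + 2·x + 16·x^2 + 64·x^3 + 80·x^4 + 32·x^5)·Dx^3  (order 3).
h: a_k = 0, 0, 2, 4/3, -16/3, -64/5, 352/15, 3008/21, …
ICs: h(0) = 0, h′(0) = 0, h′′(0) = 4.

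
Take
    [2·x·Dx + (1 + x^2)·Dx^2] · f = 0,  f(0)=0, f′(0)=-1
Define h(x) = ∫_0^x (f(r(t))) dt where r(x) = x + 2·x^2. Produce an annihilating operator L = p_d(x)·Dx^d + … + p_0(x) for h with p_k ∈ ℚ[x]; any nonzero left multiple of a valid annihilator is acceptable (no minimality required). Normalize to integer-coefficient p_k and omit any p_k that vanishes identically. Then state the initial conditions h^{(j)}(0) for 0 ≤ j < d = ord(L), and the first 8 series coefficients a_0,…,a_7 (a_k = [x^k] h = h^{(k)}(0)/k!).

f: a_k = 0, -1, 0, 1/3, 0, -1/5, 0, 1/7, …
Change of var in L_f (x↦r) gives L₀.
h=∫h₀ ⇒ L = L₀·Dx.
L = (-4 + 2·x + 16·x^2 + 48·x^3 + 48·x^4)·Dx^2 + (1 + 4·x + x^2 + 8·x^3 + 20·x^4 + 16·x^5)·Dx^3  (order 3).
h: a_k = 0, 0, -1/2, -2/3, 1/12, 2/5, 19/30, 2/21, …
ICs: h(0) = 0, h′(0) = 0, h′′(0) = -1.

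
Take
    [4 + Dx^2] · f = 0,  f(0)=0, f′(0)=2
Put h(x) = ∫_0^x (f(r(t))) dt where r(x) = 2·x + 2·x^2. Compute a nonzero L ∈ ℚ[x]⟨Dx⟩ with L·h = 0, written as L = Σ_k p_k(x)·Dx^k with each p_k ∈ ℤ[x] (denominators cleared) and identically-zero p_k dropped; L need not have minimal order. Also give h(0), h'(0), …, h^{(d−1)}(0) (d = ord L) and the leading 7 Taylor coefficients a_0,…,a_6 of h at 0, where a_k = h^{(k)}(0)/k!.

L = (16 + 96·x + 192·x^2 + 128·x^3)·Dx - 2·Dx^2 + (1 + 2·x)·Dx^3  (order 3).
h: a_k = 0, 0, 2, 4/3, -8/3, -32/5, -176/45, …
ICs: h(0) = 0, h′(0) = 0, h′′(0) = 4.

f: a_k = 0, 2, 0, -4/3, 0, 4/15, 0, …
Substitute x→r, Dx→(1/r')Dx; clear ⇒ L₀.
h=∫₀ˣh₀: take L = L₀·Dx.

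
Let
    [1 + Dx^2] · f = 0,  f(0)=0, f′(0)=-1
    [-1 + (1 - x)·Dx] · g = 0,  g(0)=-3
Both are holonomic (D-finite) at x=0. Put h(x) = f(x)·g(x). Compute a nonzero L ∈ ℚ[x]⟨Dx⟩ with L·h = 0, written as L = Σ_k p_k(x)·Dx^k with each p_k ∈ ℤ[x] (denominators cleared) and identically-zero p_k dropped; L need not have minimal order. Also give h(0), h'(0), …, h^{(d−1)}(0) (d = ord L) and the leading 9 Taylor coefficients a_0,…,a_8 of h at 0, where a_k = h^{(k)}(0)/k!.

L = (-1 + x) + 2·Dx + (-1 + x)·Dx^2  (order 2).
h: a_k = 0, 3, 3, 5/2, 5/2, 101/40, 101/40, 4241/1680, 4241/1680, …
ICs: h(0) = 0, h′(0) = 3.

f: a_k = 0, -1, 0, 1/6, 0, -1/120, 0, 1/5040, 0, …
g: a_k = -3, -3, -3, -3, -3, -3, -3, -3, -3, …
h₀=f·g: eliminate ⇒ L₀, order ≤ 2·1.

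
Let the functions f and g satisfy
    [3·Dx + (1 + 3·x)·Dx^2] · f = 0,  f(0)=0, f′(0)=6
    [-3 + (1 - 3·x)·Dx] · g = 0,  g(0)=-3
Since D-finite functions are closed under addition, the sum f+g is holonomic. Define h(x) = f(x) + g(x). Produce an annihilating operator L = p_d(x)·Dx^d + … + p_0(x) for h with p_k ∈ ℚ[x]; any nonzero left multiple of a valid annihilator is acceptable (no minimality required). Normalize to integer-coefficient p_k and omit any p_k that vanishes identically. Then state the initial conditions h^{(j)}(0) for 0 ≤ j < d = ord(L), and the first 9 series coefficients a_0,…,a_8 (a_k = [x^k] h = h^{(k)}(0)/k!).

f: a_k = 0, 6, -9, 18, -81/2, 486/5, -243, 4374/7, -6561/4, …
g: a_k = -3, -9, -27, -81, -243, -729, -2187, -6561, -19683, …
h₀=f+g: left-lcm gives L₀, ord ≤ 3.
L = (-30 - 18·x)·Dx + (-4 - 48·x - 36·x^2)·Dx^2 + (1 + x - 9·x^2 - 9·x^3)·Dx^3  (order 3).
h: a_k = -3, -3, -36, -63, -567/2, -3159/5, -2430, -41553/7, -85293/4, …
ICs: h(0) = -3, h′(0) = -3, h′′(0) = -72.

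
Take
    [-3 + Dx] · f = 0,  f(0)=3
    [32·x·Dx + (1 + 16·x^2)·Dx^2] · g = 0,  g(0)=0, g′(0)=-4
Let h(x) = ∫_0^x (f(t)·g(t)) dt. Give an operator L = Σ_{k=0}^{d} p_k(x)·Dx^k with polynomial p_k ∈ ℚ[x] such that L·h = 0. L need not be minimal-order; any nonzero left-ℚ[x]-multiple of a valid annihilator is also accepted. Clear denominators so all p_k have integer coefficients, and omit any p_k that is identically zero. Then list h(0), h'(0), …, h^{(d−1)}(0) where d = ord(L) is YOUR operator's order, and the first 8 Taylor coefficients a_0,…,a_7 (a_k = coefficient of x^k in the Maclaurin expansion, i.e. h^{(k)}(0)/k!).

L = (9 - 96·x + 144·x^2)·Dx + (-6 + 32·x - 96·x^2)·Dx^2 + (1 + 16·x^2)·Dx^3  (order 3).
h: a_k = 0, 0, -6, -12, 5/2, 138/5, -1223/20, -3159/14, …
ICs: h(0) = 0, h′(0) = 0, h′′(0) = -12.

f: a_k = 3, 9, 27/2, 27/2, 81/8, 243/40, 243/80, 729/560, …
g: a_k = 0, -4, 0, 64/3, 0, -1024/5, 0, 16384/7, …
L₀ := L_f ⊗_s L_g (sym. prod.), ord ≤ 2.
Integrate: L := L₀·Dx.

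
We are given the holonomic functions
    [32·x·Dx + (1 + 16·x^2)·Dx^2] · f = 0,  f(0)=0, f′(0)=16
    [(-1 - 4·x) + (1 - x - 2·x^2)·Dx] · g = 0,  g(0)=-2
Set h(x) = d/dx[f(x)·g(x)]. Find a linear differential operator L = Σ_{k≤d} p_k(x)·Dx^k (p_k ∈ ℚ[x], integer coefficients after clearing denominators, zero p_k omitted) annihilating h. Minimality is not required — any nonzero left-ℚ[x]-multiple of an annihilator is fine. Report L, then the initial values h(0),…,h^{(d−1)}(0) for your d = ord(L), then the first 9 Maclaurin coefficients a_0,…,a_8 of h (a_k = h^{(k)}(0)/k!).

L = (-36 + 2880·x^2 + 6144·x^3 + 18432·x^4) + (11 + 60·x - 144·x^2 - 64·x^3 + 6144·x^4 + 12288·x^5)·Dx + (-1 - 7·x - 54·x^2 - 48·x^3 - 512·x^4 + 1024·x^5 + 1536·x^6)·Dx^2  (order 2).
h: a_k = -32, -64, 224, 128/3, -7392, -43712/5, 1502624/15, 638208/7, -60794656/35, …
ICs: h(0) = -32, h′(0) = -64.

f: a_k = 0, 16, 0, -256/3, 0, 4096/5, 0, -65536/7, 0, …
g: a_k = -2, -2, -6, -10, -22, -42, -86, -170, -342, …
Sym-product of L_f,L_g gives L₀ (≤ ord 2).
Derive L from L₀ (diff closure).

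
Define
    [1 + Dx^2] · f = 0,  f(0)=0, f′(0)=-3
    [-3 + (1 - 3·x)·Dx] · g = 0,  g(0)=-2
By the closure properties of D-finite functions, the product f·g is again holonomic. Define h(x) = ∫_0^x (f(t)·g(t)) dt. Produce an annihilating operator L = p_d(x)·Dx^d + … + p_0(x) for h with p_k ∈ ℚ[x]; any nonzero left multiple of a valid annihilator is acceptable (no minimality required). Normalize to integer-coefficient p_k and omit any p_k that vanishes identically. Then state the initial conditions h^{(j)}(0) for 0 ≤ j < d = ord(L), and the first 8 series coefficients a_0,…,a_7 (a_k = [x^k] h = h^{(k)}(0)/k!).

L = (-1 + 3·x)·Dx + 6·Dx^2 + (-1 + 3·x)·Dx^3  (order 3).
h: a_k = 0, 0, 3, 6, 53/4, 159/5, 9541/120, 4089/20, …
ICs: h(0) = 0, h′(0) = 0, h′′(0) = 6.

f: a_k = 0, -3, 0, 1/2, 0, -1/40, 0, 1/1680, …
g: a_k = -2, -6, -18, -54, -162, -486, -1458, -4374, …
L₀ := L_f ⊗_s L_g (sym. prod.), ord ≤ 2.
Integrate: L := L₀·Dx.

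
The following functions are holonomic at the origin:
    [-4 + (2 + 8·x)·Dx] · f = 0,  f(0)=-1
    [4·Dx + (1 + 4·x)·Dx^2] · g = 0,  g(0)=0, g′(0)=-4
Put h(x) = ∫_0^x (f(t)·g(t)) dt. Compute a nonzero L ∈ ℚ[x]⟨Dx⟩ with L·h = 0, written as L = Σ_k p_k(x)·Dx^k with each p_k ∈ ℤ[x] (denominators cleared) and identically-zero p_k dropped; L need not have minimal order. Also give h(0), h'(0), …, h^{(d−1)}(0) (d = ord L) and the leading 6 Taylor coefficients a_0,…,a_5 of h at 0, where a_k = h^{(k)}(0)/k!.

f: a_k = -1, -2, 2, -4, 10, -28, …
g: a_k = 0, -4, 8, -64/3, 64, -1024/5, …
f·g: L₀ = L_f ⊗_s L_g, ord ≤ 1·2.
h=∫h₀ ⇒ L = L₀·Dx.
L = 4·Dx + (1 + 8·x + 16·x^2)·Dx^3  (order 3).
h: a_k = 0, 0, 2, 0, -2/3, 32/15, …
ICs: h(0) = 0, h′(0) = 0, h′′(0) = 4.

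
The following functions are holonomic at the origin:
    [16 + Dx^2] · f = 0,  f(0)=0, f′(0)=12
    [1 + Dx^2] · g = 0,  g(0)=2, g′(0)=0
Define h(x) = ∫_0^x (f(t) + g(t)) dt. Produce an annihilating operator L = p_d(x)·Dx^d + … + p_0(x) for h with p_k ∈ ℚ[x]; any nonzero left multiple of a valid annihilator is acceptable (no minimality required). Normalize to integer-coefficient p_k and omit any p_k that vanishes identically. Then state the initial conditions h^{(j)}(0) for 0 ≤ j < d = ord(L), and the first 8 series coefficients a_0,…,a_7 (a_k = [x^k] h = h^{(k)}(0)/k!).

L = 16·Dx + 17·Dx^3 + Dx^5  (order 5).
h: a_k = 0, 2, 6, -1/3, -8, 1/60, 64/15, -1/2520, …
ICs: h(0) = 0, h′(0) = 2, h′′(0) = 12, h′′′(0) = -2, h′′′′(0) = -192.

f: a_k = 0, 12, 0, -32, 0, 128/5, 0, -1024/105, …
g: a_k = 2, 0, -1, 0, 1/12, 0, -1/360, 0, …
h₀=f+g: left-lcm gives L₀, ord ≤ 4.
h=∫₀ˣh₀: take L = L₀·Dx.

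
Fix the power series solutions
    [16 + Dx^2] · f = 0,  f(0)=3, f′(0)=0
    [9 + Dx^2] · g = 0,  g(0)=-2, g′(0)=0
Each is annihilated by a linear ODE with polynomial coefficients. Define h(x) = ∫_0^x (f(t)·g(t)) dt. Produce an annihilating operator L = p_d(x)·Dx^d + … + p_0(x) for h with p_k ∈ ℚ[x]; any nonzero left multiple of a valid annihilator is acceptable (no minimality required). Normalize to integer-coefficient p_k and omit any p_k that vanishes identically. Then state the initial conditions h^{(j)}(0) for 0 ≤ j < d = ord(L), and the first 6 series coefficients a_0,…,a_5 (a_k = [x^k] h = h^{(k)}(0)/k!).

L = 49·Dx + 50·Dx^3 + Dx^5  (order 5).
h: a_k = 0, -6, 0, 25, 0, -1201/20, …
ICs: h(0) = 0, h′(0) = -6, h′′(0) = 0, h′′′(0) = 150, h′′′′(0) = 0.

f: a_k = 3, 0, -24, 0, 32, 0, …
g: a_k = -2, 0, 9, 0, -27/4, 0, …
Sym-product of L_f,L_g gives L₀ (≤ ord 4).
Integrate: L := L₀·Dx.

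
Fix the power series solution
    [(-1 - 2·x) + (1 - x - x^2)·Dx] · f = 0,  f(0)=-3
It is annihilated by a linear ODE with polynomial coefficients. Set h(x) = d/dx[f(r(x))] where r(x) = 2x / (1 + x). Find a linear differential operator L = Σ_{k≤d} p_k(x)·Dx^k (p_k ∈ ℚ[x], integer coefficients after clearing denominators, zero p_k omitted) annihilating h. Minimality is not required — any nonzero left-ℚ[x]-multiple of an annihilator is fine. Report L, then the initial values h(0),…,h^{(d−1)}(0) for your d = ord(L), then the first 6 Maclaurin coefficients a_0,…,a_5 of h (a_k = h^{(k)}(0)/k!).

f: a_k = -3, -3, -6, -9, -15, -24, …
Substitute x→r, Dx→(1/r')Dx; clear ⇒ L₀.
h₀' ⇒ L via d/dx closure of L₀.
L = (6 + 30·x + 90·x^2 + 50·x^3) + (-1 - 6·x + 30·x^3 + 25·x^4)·Dx  (order 1).
h: a_k = -6, -36, -90, -360, -750, -2700, …
ICs: h(0) = -6.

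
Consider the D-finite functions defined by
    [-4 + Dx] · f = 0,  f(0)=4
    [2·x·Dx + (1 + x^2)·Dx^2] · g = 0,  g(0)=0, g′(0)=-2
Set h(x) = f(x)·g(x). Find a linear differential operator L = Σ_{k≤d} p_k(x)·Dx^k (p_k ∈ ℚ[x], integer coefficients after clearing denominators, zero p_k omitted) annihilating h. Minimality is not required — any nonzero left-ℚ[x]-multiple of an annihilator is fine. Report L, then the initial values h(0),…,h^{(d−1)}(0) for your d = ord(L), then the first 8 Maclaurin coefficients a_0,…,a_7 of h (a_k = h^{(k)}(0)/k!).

f: a_k = 4, 16, 32, 128/3, 128/3, 512/15, 1024/45, 4096/315, …
g: a_k = 0, -2, 0, 2/3, 0, -2/5, 0, 2/7, …
h₀=f·g: eliminate ⇒ L₀, order ≤ 1·2.
L = (16 - 8·x + 16·x^2) + (-8 + 2·x - 8·x^2)·Dx + (1 + x^2)·Dx^2  (order 2).
h: a_k = 0, -8, -32, -184/3, -224/3, -328/5, -416/9, -3016/105, …
ICs: h(0) = 0, h′(0) = -8.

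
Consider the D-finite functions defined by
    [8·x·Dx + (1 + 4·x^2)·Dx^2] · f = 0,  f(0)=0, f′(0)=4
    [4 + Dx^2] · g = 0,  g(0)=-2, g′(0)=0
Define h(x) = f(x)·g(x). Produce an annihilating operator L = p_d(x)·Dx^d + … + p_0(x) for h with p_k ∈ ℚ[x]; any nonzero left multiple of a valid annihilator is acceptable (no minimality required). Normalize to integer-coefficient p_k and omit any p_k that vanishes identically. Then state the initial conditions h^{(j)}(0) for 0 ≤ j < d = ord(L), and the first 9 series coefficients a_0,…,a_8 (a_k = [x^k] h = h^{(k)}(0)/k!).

f: a_k = 0, 4, 0, -16/3, 0, 64/5, 0, -256/7, 0, …
g: a_k = -2, 0, 4, 0, -4/3, 0, 8/45, 0, -4/315, …
Sym-product of L_f,L_g gives L₀ (≤ ord 4).
L = (80 + 832·x^2 + 1408·x^4 + 2048·x^6 + 2048·x^8) + (96·x + 640·x^3 + 1536·x^5 + 2048·x^7)·Dx + (24 + 256·x^2 + 576·x^4 + 1024·x^6 + 1024·x^8)·Dx^2 + (24·x + 160·x^3 + 384·x^5 + 512·x^7)·Dx^3 + (1 + 12·x^2 + 56·x^4 + 128·x^6 + 128·x^8)·Dx^4  (order 4).
h: a_k = 0, -8, 0, 80/3, 0, -784/15, 0, 41632/315, 0, …
ICs: h(0) = 0, h′(0) = -8, h′′(0) = 0, h′′′(0) = 160.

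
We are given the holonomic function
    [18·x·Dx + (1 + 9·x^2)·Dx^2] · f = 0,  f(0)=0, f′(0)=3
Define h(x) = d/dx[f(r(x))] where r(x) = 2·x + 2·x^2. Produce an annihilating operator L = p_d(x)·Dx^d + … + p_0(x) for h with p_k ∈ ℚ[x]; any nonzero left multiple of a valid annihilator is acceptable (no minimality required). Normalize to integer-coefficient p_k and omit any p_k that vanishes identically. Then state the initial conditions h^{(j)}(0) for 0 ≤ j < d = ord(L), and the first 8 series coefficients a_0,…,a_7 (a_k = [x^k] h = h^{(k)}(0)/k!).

f: a_k = 0, 3, 0, -9, 0, 243/5, 0, -2187/7, …
Change of var in L_f (x↦r) gives L₀.
h=h₀': d/dx-closure on L₀ ⇒ L.
L = (-2 + 72·x + 288·x^2 + 432·x^3 + 216·x^4) + (1 + 2·x + 36·x^2 + 144·x^3 + 180·x^4 + 72·x^5)·Dx  (order 1).
h: a_k = 6, 12, -216, -864, 6696, 46224, -171072, -2115072, …
ICs: h(0) = 6.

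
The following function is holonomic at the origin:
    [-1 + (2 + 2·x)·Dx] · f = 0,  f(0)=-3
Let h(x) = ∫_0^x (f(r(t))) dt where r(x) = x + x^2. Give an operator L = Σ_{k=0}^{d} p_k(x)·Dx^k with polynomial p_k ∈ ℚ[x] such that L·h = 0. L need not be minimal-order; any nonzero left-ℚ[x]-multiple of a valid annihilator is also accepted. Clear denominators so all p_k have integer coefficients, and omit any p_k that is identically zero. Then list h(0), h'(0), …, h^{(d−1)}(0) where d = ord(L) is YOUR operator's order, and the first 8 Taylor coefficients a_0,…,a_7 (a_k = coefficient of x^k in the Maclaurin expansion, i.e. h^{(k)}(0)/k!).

f: a_k = -3, -3/2, 3/8, -3/16, 15/128, -21/256, 63/1024, -99/2048, …
h₀=f(r): pull back L_f along r ⇒ L₀.
h=∫₀ˣh₀: take L = L₀·Dx.
L = (-1 - 2·x)·Dx + (2 + 2·x + 2·x^2)·Dx^2  (order 2).
h: a_k = 0, -3, -3/4, -3/8, 9/64, -9/640, -15/512, 171/7168, …
ICs: h(0) = 0, h′(0) = -3.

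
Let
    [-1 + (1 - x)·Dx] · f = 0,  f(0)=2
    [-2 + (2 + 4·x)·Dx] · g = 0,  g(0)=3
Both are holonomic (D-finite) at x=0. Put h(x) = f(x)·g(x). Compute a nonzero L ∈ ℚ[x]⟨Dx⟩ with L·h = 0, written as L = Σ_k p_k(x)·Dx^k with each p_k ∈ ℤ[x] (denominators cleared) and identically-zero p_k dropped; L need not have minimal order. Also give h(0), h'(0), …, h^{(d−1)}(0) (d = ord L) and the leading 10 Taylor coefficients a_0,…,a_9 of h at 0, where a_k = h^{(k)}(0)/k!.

L = (2 + x) + (-1 - x + 2·x^2)·Dx  (order 1).
h: a_k = 6, 12, 9, 12, 33/4, 27/2, 45/8, 18, -135/64, 1005/32, …
ICs: h(0) = 6.

f: a_k = 2, 2, 2, 2, 2, 2, 2, 2, 2, 2, …
g: a_k = 3, 3, -3/2, 3/2, -15/8, 21/8, -63/16, 99/16, -1287/128, 2145/128, …
Product ⇒ symmetric product L₀, ord ≤ 1.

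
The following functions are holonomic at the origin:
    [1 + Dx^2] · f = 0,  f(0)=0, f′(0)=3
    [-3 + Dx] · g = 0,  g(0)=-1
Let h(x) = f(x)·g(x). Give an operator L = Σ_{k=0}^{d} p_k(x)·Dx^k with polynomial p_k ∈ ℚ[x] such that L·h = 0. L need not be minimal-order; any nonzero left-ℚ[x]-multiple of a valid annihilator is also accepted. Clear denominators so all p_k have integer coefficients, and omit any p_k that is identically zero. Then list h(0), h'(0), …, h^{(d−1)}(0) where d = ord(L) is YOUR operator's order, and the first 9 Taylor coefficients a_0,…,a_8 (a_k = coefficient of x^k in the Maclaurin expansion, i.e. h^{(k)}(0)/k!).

L = 10 - 6·Dx + Dx^2  (order 2).
h: a_k = 0, -3, -9, -13, -12, -79/10, -39/10, -307/210, -2/5, …
ICs: h(0) = 0, h′(0) = -3.

f: a_k = 0, 3, 0, -1/2, 0, 1/40, 0, -1/1680, 0, …
g: a_k = -1, -3, -9/2, -9/2, -27/8, -81/40, -81/80, -243/560, -729/4480, …
f·g: L₀ = L_f ⊗_s L_g, ord ≤ 2·1.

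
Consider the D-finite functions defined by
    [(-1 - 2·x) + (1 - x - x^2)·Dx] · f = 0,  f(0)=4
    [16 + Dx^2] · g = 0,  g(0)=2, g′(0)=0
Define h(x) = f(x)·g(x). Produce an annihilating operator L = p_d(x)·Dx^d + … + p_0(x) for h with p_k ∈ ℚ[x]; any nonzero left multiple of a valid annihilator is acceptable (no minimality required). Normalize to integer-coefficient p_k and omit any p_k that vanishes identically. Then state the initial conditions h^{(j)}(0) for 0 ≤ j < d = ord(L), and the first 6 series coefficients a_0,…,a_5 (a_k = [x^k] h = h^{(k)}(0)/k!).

L = (-14 + 16·x + 16·x^2) + (2 + 4·x)·Dx + (-1 + x + x^2)·Dx^2  (order 2).
h: a_k = 8, 8, -48, -40, -8/3, -128/3, …
ICs: h(0) = 8, h′(0) = 8.

f: a_k = 4, 4, 8, 12, 20, 32, …
g: a_k = 2, 0, -16, 0, 64/3, 0, …
f·g: L₀ = L_f ⊗_s L_g, ord ≤ 1·2.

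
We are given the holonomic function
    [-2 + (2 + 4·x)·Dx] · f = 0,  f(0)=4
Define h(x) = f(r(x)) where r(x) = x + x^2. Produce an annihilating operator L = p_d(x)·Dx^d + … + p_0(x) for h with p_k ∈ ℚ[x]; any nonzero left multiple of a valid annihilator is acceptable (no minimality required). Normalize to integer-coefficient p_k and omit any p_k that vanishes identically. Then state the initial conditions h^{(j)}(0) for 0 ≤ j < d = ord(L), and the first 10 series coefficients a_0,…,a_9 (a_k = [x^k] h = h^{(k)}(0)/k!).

f: a_k = 4, 4, -2, 2, -5/2, 7/2, -21/4, 33/4, -429/32, 715/32, …
f∘r: x↦r, Dx↦Dx/r' in L_f ⇒ L₀.
L = (-1 - 2·x) + (1 + 2·x + 2·x^2)·Dx  (order 1).
h: a_k = 4, 4, 2, -2, 3/2, -1/2, -3/4, 7/4, -61/32, 27/32, …
ICs: h(0) = 4.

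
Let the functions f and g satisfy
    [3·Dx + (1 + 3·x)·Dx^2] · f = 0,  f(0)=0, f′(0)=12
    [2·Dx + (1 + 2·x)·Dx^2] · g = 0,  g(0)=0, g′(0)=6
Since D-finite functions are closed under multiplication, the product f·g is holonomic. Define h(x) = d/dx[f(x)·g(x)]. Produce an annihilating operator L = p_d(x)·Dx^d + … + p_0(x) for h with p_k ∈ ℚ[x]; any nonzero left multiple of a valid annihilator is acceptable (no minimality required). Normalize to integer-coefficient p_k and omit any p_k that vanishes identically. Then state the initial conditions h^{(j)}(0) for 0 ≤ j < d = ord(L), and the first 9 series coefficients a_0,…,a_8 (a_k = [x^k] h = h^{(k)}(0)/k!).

L = (156 + 720·x + 864·x^2) + (310 + 2244·x + 5400·x^2 + 4320·x^3)·Dx + (88 + 860·x + 3132·x^2 + 5040·x^3 + 3024·x^4)·Dx^2 + (5 + 62·x + 305·x^2 + 744·x^3 + 900·x^4 + 432·x^5)·Dx^3  (order 3).
h: a_k = 0, 144, -540, 1680, -4950, 71604/5, -41244, 4162752/35, -2409669/7, …
ICs: h(0) = 0, h′(0) = 144, h′′(0) = -1080.

f: a_k = 0, 12, -18, 36, -81, 972/5, -486, 8748/7, -6561/2, …
g: a_k = 0, 6, -6, 8, -12, 96/5, -32, 384/7, -96, …
Product ⇒ symmetric product L₀, ord ≤ 4.
Derive L from L₀ (diff closure).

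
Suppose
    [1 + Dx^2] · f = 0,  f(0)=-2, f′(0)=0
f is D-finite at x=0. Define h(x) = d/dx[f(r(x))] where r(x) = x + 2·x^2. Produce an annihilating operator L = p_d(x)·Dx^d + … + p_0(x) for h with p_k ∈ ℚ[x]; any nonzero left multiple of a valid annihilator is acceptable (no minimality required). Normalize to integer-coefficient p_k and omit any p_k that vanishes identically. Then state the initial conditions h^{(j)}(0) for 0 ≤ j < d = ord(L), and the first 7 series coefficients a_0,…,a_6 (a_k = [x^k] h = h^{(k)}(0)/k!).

L = (49 + 16·x + 96·x^2 + 256·x^3 + 256·x^4) + (-12 - 48·x)·Dx + (1 + 8·x + 16·x^2)·Dx^2  (order 2).
h: a_k = 0, 2, 12, 47/3, -10/3, -719/60, -553/30, …
ICs: h(0) = 0, h′(0) = 2.

f: a_k = -2, 0, 1, 0, -1/12, 0, 1/360, …
h₀=f(r): pull back L_f along r ⇒ L₀.
Derive L from L₀ (diff closure).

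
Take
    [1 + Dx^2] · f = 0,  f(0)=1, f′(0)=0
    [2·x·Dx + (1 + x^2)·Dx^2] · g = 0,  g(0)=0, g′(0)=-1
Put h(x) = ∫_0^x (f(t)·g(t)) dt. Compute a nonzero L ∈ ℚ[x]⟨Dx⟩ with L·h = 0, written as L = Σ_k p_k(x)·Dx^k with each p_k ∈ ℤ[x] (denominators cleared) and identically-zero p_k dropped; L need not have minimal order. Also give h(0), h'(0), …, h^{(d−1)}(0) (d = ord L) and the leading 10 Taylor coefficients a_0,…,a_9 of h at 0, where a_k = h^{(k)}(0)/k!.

L = (10 + 26·x^2 + 11·x^4 + 4·x^6 + x^8)·Dx + (12·x + 20·x^3 + 12·x^5 + 4·x^7)·Dx^2 + (12 + 32·x^2 + 18·x^4 + 8·x^6 + 2·x^8)·Dx^3 + (12·x + 20·x^3 + 12·x^5 + 4·x^7)·Dx^4 + (2 + 6·x^2 + 7·x^4 + 4·x^6 + x^8)·Dx^5  (order 5).
h: a_k = 0, 0, -1/2, 0, 5/24, 0, -49/720, 0, 1301/40320, 0, …
ICs: h(0) = 0, h′(0) = 0, h′′(0) = -1, h′′′(0) = 0, h′′′′(0) = 5.

f: a_k = 1, 0, -1/2, 0, 1/24, 0, -1/720, 0, 1/40320, 0, …
g: a_k = 0, -1, 0, 1/3, 0, -1/5, 0, 1/7, 0, -1/9, …
Sym-product of L_f,L_g gives L₀ (≤ ord 4).
h=∫h₀ ⇒ L = L₀·Dx.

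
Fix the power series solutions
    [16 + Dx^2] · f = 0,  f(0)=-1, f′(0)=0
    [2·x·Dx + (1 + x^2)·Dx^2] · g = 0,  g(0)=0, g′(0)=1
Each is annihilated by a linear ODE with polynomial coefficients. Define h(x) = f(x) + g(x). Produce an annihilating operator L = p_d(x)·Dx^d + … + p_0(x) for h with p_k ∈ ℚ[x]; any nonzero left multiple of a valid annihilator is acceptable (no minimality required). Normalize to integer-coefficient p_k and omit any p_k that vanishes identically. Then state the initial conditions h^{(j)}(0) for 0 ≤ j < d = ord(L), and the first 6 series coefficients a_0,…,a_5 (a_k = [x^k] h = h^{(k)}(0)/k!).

L = (64·x + 704·x^3 + 256·x^5)·Dx + (112 + 416·x^2 + 432·x^4 + 128·x^6)·Dx^2 + (4·x + 44·x^3 + 16·x^5)·Dx^3 + (7 + 26·x^2 + 27·x^4 + 8·x^6)·Dx^4  (order 4).
h: a_k = -1, 1, 8, -1/3, -32/3, 1/5, …
ICs: h(0) = -1, h′(0) = 1, h′′(0) = 16, h′′′(0) = -2.

f: a_k = -1, 0, 8, 0, -32/3, 0, …
g: a_k = 0, 1, 0, -1/3, 0, 1/5, …
L₀ := lclm(L_f,L_g); ord L₀ ≤ 2+2.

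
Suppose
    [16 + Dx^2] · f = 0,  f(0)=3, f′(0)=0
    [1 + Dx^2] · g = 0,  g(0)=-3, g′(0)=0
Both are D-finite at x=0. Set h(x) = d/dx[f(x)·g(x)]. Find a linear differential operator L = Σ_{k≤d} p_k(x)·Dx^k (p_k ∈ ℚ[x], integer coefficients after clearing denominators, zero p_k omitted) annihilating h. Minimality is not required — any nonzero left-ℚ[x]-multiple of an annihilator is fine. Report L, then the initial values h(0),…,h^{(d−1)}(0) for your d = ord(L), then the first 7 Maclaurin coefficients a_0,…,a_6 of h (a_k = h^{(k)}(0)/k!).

f: a_k = 3, 0, -24, 0, 32, 0, -256/15, …
g: a_k = -3, 0, 3/2, 0, -1/8, 0, 1/240, …
L₀ := L_f ⊗_s L_g (sym. prod.), ord ≤ 4.
Differentiate: ansatz ord ≤ ord L₀ ⇒ L.
L = 225 + 34·Dx^2 + Dx^4  (order 4).
h: a_k = 0, 153, 0, -1059/2, 0, 24531/40, 0, …
ICs: h(0) = 0, h′(0) = 153, h′′(0) = 0, h′′′(0) = -3177.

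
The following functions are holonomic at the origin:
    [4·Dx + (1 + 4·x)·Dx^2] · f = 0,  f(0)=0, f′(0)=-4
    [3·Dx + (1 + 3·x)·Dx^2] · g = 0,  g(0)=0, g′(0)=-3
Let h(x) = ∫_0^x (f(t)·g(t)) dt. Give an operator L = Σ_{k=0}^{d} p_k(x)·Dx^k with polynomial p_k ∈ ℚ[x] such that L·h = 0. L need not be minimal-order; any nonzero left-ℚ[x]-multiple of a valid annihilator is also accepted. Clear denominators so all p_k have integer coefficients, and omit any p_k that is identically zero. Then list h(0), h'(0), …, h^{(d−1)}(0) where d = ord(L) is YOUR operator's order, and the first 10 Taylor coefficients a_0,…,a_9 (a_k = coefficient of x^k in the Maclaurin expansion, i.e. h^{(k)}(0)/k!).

L = (600 + 4032·x + 6912·x^2)·Dx^2 + (854 + 8808·x + 30240·x^2 + 34560·x^3)·Dx^3 + (172 + 2380·x + 12312·x^2 + 28224·x^3 + 24192·x^4)·Dx^4 + (7 + 122·x + 847·x^2 + 2928·x^3 + 5040·x^4 + 3456·x^5)·Dx^5  (order 5).
h: a_k = 0, 0, 0, 4, -21/2, 136/5, -147/2, 7254/35, -12131/20, 38480/21, …
ICs: h(0) = 0, h′(0) = 0, h′′(0) = 0, h′′′(0) = 24, h′′′′(0) = -252.

f: a_k = 0, -4, 8, -64/3, 64, -1024/5, 2048/3, -16384/7, 8192, -262144/9, …
g: a_k = 0, -3, 9/2, -9, 81/4, -243/5, 243/2, -2187/7, 6561/8, -2187, …
Sym-product of L_f,L_g gives L₀ (≤ ord 4).
∫: right-multiply L₀ by Dx.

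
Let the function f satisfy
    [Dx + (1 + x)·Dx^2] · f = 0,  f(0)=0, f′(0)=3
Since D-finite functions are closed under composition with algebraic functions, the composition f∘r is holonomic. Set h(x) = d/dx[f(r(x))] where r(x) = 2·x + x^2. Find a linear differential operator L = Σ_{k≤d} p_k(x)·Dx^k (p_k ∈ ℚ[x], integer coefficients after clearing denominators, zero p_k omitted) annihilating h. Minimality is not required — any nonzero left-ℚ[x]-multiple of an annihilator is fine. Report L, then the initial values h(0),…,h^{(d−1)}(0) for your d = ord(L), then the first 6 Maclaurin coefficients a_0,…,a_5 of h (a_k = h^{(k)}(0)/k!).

f: a_k = 0, 3, -3/2, 1, -3/4, 3/5, …
f∘r: x↦r, Dx↦Dx/r' in L_f ⇒ L₀.
Differentiate: ansatz ord ≤ ord L₀ ⇒ L.
L = 1 + (1 + x)·Dx  (order 1).
h: a_k = 6, -6, 6, -6, 6, -6, …
ICs: h(0) = 6.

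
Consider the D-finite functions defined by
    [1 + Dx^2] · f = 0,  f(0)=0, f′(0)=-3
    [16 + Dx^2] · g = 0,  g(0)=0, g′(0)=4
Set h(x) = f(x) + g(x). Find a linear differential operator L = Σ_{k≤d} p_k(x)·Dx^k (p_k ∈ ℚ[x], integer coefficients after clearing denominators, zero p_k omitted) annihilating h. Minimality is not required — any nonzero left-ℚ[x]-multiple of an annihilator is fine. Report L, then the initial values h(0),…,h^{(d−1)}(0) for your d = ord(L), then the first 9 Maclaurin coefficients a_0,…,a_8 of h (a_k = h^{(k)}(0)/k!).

f: a_k = 0, -3, 0, 1/2, 0, -1/40, 0, 1/1680, 0, …
g: a_k = 0, 4, 0, -32/3, 0, 128/15, 0, -1024/315, 0, …
f+g: L₀ = lclm(L_f,L_g), ord ≤ 2+2.
L = 16 + 17·Dx^2 + Dx^4  (order 4).
h: a_k = 0, 1, 0, -61/6, 0, 1021/120, 0, -16381/5040, 0, …
ICs: h(0) = 0, h′(0) = 1, h′′(0) = 0, h′′′(0) = -61.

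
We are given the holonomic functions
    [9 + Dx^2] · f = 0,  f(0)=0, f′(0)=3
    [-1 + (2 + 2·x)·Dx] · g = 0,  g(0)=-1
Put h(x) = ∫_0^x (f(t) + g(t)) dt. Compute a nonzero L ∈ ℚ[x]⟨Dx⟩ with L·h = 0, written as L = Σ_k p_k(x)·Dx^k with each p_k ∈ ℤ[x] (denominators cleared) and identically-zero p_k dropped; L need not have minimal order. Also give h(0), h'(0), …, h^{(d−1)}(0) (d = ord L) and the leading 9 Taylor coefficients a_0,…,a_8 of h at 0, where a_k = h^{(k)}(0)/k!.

f: a_k = 0, 3, 0, -9/2, 0, 81/40, 0, -243/560, 0, …
g: a_k = -1, -1/2, 1/8, -1/16, 5/128, -7/256, 21/1024, -33/2048, 429/32768, …
h₀=f+g: left-lcm gives L₀, ord ≤ 3.
h=∫₀ˣh₀: take L = L₀·Dx.
L = (-351 - 648·x - 324·x^2)·Dx + (630 + 1926·x + 1944·x^2 + 648·x^3)·Dx^2 + (-39 - 72·x - 36·x^2)·Dx^3 + (70 + 214·x + 216·x^2 + 72·x^3)·Dx^4  (order 4).
h: a_k = 0, -1, 5/4, 1/24, -73/64, 1/128, 2557/7680, 3/1024, -32259/573440, …
ICs: h(0) = 0, h′(0) = -1, h′′(0) = 5/2, h′′′(0) = 1/4.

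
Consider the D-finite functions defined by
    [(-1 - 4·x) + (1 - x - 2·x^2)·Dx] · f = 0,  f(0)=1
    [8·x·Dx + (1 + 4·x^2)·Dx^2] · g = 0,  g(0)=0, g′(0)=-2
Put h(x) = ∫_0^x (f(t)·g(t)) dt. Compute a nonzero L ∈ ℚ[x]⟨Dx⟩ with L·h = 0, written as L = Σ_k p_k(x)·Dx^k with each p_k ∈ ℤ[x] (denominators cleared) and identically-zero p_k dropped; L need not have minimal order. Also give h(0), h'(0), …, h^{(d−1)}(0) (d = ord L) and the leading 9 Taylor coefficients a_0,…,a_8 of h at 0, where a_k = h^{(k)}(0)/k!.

f: a_k = 1, 1, 3, 5, 11, 21, 43, 85, 171, …
g: a_k = 0, -2, 0, 8/3, 0, -32/5, 0, 128/7, 0, …
L₀ := L_f ⊗_s L_g (sym. prod.), ord ≤ 2.
h=∫₀ˣh₀: take L = L₀·Dx.
L = (4 + 8·x + 48·x^2)·Dx + (2 + 16·x^2 + 48·x^3)·Dx^2 + (-1 + x - 2·x^2 + 4·x^3 + 8·x^4)·Dx^3  (order 3).
h: a_k = 0, 0, -1, -2/3, -5/6, -22/15, -17/5, -526/105, -3023/420, …
ICs: h(0) = 0, h′(0) = 0, h′′(0) = -2.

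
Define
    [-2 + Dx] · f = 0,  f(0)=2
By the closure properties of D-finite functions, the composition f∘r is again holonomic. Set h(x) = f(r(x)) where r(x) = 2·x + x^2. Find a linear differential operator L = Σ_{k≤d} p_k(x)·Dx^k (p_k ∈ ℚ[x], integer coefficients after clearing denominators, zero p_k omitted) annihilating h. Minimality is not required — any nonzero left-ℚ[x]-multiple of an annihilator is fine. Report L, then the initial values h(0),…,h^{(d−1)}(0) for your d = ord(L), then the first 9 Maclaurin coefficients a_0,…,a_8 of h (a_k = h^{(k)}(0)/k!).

L = (-4 - 4·x) + Dx  (order 1).
h: a_k = 2, 8, 20, 112/3, 172/3, 1136/15, 3992/45, 5920/63, 28772/315, …
ICs: h(0) = 2.

f: a_k = 2, 4, 4, 8/3, 4/3, 8/15, 8/45, 16/315, 4/315, …
h₀=f(r): pull back L_f along r ⇒ L₀.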